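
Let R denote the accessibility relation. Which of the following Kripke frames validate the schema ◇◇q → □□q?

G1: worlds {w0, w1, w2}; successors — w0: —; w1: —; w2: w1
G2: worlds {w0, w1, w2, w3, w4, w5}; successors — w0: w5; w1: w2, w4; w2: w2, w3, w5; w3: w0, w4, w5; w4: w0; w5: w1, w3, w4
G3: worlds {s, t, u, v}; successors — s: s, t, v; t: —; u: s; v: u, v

G1

This is the axiom for a generalized confluence (Geach) condition; its first-order frame correspondent is ∀x ∀y ∀z ((xR²y ∧ xR²z) → ∃w (y = w ∧ z = w)).
G1: condition met.
G2: fails — w0R²w1, w0R²w3 but w1 ≠ w3.
G3: fails — sR²s, sR²t but s ≠ t.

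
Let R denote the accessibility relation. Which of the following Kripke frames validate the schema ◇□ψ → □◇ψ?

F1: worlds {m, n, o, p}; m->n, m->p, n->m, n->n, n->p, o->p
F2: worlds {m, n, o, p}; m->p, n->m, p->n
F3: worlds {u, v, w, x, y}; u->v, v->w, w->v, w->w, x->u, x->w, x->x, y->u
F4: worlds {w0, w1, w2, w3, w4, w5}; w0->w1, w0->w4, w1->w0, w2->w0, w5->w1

F2

This is the axiom for convergence; its first-order frame correspondent is ∀x ∀y ∀z (Rxy ∧ Rxz → ∃w (Ryw ∧ Rzw)).
F1: fails — Rmn and Rmp but n and p have no common successor.
F2: holds.
F3: fails — Rxu and Rxx but u and x have no common successor.
F4: fails — Rw0w4 and Rw0w4 but w4 and w4 have no common successor.
Valid on: F2.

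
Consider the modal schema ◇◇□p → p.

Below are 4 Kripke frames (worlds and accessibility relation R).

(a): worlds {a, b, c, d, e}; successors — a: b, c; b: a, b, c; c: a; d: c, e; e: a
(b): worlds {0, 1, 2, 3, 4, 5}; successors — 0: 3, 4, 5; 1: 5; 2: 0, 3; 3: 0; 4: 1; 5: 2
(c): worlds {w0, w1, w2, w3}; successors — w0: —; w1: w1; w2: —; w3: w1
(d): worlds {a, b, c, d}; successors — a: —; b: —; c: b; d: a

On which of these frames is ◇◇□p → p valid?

Frame correspondent (Sahlqvist): ∀x ∀y (xR²y → ∃w (yRw ∧ x = w)) — i.e. a generalized confluence (Geach) condition.
(a): fails — aR²a but no w with aRw and a=w.
(b): fails — 0R²0 but no w with 0Rw and 0=w.
(c): fails — w3R²w1 but no w with w1Rw and w3=w.
(d): condition met.
Valid on: (d).

(d)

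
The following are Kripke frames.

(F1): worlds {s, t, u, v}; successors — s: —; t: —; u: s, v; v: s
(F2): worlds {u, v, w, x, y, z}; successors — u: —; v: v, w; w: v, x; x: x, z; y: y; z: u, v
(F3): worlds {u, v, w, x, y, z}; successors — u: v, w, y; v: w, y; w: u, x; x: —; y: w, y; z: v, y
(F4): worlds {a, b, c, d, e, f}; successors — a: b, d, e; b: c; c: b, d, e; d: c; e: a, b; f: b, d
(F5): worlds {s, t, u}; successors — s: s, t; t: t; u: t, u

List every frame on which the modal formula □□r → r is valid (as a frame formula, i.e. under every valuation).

The schema corresponds to a generalized confluence (Geach) condition: ∀x ∃w (xR²w ∧ x = w).
(F1): fails — at s but no w with sR²w and s=w.
(F2): fails — at u but no t with uR²t and u=t.
(F3): fails — at v but no t with vR²t and v=t.
(F4): fails — at f but no w with fR²w and f=w.
(F5): condition met.

(F5)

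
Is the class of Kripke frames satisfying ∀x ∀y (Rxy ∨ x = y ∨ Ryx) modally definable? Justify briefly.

Any modally definable frame class is closed under disjoint unions.
Take 3 disjoint single-world reflexive frames: each is trivially connected, but their disjoint union has 3 worlds with no edge between distinct components, so it is not connected.
So no modal formula (or set of formulas) defines exactly the connected frames.

No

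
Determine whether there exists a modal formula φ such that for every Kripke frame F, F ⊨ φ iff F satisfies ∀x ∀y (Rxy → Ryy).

Yes, by □(□r → r)

Yes: it is shift-reflexivity, defined by the T□ schema □(□r → r).
Suppose □(□r→r) is valid. Take Rxy and set V(r)={w : Ryw}. Then at y, □r holds; since □(□r→r) at x, □r→r at y, so r at y, i.e. Ryy.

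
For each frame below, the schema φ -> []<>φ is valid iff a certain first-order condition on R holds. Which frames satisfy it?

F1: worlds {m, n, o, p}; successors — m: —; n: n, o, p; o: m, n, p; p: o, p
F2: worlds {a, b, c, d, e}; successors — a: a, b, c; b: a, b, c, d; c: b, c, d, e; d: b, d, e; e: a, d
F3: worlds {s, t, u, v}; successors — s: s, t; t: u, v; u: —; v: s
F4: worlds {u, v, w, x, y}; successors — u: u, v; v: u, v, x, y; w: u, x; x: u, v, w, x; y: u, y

Frame correspondent (Sahlqvist): forall x forall y (Rxy -> Ryx) — i.e. symmetry.
F1: fails — Rom but not Rmo.
F2: fails — Rcd but not Rdc.
F3: fails — Rtv but not Rvt.
F4: fails — Rwu but not Ruw.

none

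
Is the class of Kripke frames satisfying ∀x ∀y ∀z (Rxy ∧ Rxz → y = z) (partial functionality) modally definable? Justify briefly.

Yes — defined by ◇q → □q

Yes: it is partial functionality, defined by the CD schema ◇q → □q.
Suppose ◇q→□q is valid. Take Rxy, Rxz and set V(q)={y}. Then ◇q at x, so □q at x, so q at z, i.e. z=y.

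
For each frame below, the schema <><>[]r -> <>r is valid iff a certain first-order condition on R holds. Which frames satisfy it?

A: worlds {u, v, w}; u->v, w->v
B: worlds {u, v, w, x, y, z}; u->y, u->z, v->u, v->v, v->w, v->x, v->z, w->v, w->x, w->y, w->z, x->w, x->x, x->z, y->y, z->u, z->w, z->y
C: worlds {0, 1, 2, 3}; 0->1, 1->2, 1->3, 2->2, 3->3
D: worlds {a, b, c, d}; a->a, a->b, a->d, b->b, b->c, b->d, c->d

A

Frame correspondent (Sahlqvist): forall x forall y (x R^2 y -> exists w (yRw & xRw)) — i.e. a generalized confluence (Geach) condition.
A: holds.
B: fails — vR²y but no t with yRt and vRt.
C: fails — 0R²2 but no w with 2Rw and 0Rw.
D: fails — aR²d but no w with dRw and aRw.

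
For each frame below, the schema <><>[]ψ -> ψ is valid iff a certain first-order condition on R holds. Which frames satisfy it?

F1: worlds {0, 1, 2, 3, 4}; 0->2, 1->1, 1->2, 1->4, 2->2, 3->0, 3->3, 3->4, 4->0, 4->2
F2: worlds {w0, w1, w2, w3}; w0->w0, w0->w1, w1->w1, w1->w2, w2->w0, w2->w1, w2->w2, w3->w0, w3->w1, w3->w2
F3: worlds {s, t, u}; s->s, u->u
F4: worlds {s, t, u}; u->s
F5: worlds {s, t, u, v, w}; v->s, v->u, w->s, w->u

F3, F4, F5

The schema corresponds to a generalized confluence (Geach) condition: forall x forall y (x R^2 y -> exists w (yRw & x = w)).
F1: fails — 0R²2 but no w with 2Rw and 0=w.
F2: fails — w0R²w1 but no w with w1Rw and w0=w.
F3: ✓.
F4: ✓.
F5: ✓.
Valid on: F3, F4, F5.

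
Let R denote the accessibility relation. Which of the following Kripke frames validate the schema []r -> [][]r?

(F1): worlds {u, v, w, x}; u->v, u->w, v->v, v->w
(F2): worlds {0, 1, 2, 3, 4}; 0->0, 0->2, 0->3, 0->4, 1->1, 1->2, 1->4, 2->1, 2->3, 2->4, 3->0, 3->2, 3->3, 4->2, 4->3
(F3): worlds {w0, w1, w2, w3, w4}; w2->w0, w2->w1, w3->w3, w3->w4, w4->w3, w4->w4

Frame correspondent (Sahlqvist): forall x forall y forall z (Rxy & Ryz -> Rxz) — i.e. transitivity.
(F1): holds.
(F2): fails — R32 and R21 but not R31.
(F3): holds.

(F1), (F3)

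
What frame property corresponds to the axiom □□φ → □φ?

This schema is the C4 axiom.
It corresponds to density: ∀x ∀y (Rxy → ∃z (Rxz ∧ Rzy)).

Density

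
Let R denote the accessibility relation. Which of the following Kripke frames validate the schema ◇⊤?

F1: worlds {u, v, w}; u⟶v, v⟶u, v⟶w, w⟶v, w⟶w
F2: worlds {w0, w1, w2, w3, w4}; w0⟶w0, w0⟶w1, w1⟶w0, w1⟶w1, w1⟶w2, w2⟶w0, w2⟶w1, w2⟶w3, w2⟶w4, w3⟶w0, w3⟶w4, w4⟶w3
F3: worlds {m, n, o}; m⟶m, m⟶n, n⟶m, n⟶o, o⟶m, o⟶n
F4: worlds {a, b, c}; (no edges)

Frame correspondent (Sahlqvist): ∀x ∃y Rxy — i.e. seriality.
F1: holds.
F2: holds.
F3: holds.
F4: fails — world a has no successor.

F1, F2, F3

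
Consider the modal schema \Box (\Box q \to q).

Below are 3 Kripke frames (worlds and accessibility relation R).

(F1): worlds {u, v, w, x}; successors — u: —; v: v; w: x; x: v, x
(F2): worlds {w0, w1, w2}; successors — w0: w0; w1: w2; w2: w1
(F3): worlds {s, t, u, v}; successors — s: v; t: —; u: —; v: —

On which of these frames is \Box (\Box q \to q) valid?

(F1)

The schema corresponds to shift-reflexivity: \forall x \forall y (Rxy \to Ryy).
(F1): satisfies the condition.
(F2): fails — Rw1w2 but not Rw2w2.
(F3): fails — Rsv but not Rvv.
Valid on: (F1).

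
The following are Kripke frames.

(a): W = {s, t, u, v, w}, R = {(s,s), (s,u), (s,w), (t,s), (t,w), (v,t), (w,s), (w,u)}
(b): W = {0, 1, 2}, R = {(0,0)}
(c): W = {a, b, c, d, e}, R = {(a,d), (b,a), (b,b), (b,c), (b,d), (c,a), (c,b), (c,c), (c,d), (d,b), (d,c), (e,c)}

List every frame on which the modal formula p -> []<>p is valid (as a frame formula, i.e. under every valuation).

The schema corresponds to symmetry: forall x forall y (Rxy -> Ryx).
(a): fails — Rwu but not Ruw.
(b): satisfies the condition.
(c): fails — Rec but not Rce.

(b)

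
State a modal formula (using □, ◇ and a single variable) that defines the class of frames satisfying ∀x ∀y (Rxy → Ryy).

□(□q → q)

The condition is shift-reflexivity. The T□ schema □(□q → q) defines it.
Suppose □(□q→q) is valid. Take Rxy and set V(q)={w : Ryw}. Then at y, □q holds; since □(□q→q) at x, □q→q at y, so q at y, i.e. Ryy.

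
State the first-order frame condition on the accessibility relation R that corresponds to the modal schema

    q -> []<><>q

forall x forall z (xRz -> exists w (x = w & z R^2 w))

This is a Sahlqvist (Geach-type) schema ◇^0□^0q → □^1◇^2q.
Minimal-valuation argument: fix x; take any y with xR^0y and any z with xR^1z. Set V(q) to the set of worlds R-reachable from y in exactly 0 steps. Then □^0q holds at y, so the antecedent holds at x; validity forces ◇^2q at z, giving a w with zR^2w and yR^0w.
First-order correspondent: forall x forall z (xRz -> exists w (x = w & z R^2 w)).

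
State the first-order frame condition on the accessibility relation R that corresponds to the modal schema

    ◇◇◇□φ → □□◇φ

This is a Sahlqvist (Geach-type) schema ◇^3□^1φ → □^2◇^1φ.
Minimal-valuation argument: fix x; take any y with xR^3y and any z with xR^2z. Set V(φ) to the set of worlds R-reachable from y in exactly 1 step. Then □^1φ holds at y, so the antecedent holds at x; validity forces ◇^1φ at z, giving a w with zR^1w and yR^1w.
First-order correspondent: ∀x ∀y ∀z ((xR³y ∧ xR²z) → ∃w (yRw ∧ zRw)).

∀x ∀y ∀z ((xR³y ∧ xR²z) → ∃w (yRw ∧ zRw))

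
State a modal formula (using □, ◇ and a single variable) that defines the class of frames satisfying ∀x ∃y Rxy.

The condition is seriality. The D schema □s → ◇s defines it.
Suppose □s→◇s is valid. At any x set V(s)=W. Then □s at x, so ◇s at x, so x has a successor.

□s → ◇s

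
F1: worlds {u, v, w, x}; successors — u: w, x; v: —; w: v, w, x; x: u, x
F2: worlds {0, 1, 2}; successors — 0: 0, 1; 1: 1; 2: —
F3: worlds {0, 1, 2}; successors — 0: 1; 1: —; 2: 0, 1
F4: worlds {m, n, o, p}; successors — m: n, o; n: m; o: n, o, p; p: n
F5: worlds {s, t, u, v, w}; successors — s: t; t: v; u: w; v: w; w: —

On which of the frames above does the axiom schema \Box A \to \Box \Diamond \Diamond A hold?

The schema corresponds to a generalized confluence (Geach) condition: \forall x \forall z (xRz \to \exists w (xRw \wedge z R^2 w)).
F1: fails — wRv but no t with wRt and vR²t.
F2: holds.
F3: fails — 0R1 but no w with 0Rw and 1R²w.
F4: fails — oRp but no w with oRw and pR²w.
F5: fails — sRt but no w* with sRw* and tR²w*.
Valid on: F2.

F2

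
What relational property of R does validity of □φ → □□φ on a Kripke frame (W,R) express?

transitivity

This is the 4 axiom.
Its frame correspondent is transitivity — ∀x ∀y ∀z (Rxy ∧ Ryz → Rxz).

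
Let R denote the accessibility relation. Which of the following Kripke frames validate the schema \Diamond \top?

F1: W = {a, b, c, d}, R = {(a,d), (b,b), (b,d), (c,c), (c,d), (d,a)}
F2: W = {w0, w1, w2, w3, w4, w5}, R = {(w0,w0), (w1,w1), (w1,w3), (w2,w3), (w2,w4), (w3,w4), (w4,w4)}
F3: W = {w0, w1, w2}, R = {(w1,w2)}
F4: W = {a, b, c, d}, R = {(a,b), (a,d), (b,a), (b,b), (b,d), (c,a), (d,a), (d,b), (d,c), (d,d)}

This is the axiom for seriality; its first-order frame correspondent is \forall x \exists y Rxy.
F1: ✓.
F2: fails — world w5 has no successor.
F3: fails — world w0 has no successor.
F4: ✓.

F1, F4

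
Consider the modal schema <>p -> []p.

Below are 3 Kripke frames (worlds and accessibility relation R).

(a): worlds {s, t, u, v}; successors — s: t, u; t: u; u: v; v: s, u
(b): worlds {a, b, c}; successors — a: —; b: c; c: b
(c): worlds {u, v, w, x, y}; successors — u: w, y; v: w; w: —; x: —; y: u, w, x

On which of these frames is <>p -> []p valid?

(b)

The schema corresponds to partial functionality: forall x forall y forall z (Rxy & Rxz -> y = z).
(a): fails — s sees both t and u.
(b): condition met.
(c): fails — u sees both w and y.
Valid on: (b).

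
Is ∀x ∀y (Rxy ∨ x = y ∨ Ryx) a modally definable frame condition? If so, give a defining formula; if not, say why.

Modal frame validity is preserved under disjoint unions.
Take 3 disjoint single-world reflexive frames: each is trivially connected, but their disjoint union has 3 worlds with no edge between distinct components, so it is not connected.
Hence connectedness of R is not modally definable.

Not definable by any modal formula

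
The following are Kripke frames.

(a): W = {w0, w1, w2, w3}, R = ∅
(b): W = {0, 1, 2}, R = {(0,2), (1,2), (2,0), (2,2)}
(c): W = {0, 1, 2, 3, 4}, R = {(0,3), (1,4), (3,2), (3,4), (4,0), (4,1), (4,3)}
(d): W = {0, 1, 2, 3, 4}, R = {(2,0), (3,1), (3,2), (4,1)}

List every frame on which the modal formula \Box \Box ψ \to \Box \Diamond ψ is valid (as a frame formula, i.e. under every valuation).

(a), (b)

The schema corresponds to a generalized confluence (Geach) condition: \forall x \forall z (xRz \to \exists w (x R^2 w \wedge zRw)).
(a): condition met.
(b): condition met.
(c): fails — 3R2 but no w with 3R²w and 2Rw.
(d): fails — 2R0 but no w with 2R²w and 0Rw.
Valid on: (a), (b).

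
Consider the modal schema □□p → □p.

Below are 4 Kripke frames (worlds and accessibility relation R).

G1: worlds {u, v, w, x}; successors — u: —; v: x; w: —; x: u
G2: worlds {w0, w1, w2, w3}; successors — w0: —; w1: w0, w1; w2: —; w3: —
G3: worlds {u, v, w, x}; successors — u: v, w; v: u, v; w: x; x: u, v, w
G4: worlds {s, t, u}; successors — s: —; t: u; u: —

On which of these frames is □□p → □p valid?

The schema corresponds to density: ∀x ∀y (Rxy → ∃z (Rxz ∧ Rzy)).
G1: fails — Rxu but no z with Rxz and Rzu.
G2: satisfies the condition.
G3: fails — Ruw but no z with Ruz and Rzw.
G4: fails — Rtu but no z with Rtz and Rzu.
Valid on: G2.

G2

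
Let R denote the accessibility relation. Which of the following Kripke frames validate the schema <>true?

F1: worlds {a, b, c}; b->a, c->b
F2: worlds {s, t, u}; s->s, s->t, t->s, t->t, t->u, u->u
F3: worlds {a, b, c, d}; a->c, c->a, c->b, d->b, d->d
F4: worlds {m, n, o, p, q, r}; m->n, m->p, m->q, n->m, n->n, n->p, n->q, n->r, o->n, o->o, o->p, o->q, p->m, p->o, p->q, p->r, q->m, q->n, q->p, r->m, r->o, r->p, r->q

F2, F4

This is the axiom for seriality; its first-order frame correspondent is forall x exists y Rxy.
F1: fails — world a has no successor.
F2: condition met.
F3: fails — world b has no successor.
F4: condition met.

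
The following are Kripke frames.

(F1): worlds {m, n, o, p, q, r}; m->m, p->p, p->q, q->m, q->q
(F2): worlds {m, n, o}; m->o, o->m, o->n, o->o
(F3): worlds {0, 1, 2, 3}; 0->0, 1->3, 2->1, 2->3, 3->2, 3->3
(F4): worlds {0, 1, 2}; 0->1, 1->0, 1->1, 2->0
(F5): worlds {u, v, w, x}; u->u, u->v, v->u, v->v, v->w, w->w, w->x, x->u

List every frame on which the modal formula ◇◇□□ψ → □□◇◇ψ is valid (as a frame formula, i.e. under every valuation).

Frame correspondent (Sahlqvist): ∀x ∀y ∀z ((xR²y ∧ xR²z) → ∃w (yR²w ∧ zR²w)) — i.e. a generalized confluence (Geach) condition.
(F1): condition met.
(F2): fails — mR²m, mR²n but no w with mR²w and nR²w.
(F3): condition met.
(F4): condition met.
(F5): condition met.

(F1), (F3), (F4), (F5)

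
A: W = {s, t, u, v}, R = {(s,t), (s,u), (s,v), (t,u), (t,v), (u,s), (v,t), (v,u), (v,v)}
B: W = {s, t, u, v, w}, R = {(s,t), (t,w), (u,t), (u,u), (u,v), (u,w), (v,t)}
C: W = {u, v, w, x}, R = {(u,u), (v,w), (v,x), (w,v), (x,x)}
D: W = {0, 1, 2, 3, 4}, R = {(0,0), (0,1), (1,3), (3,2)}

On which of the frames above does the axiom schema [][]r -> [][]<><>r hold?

The schema corresponds to a generalized confluence (Geach) condition: forall x forall z (x R^2 z -> exists w (x R^2 w & z R^2 w)).
A: holds.
B: fails — sR²w but no w* with sR²w* and wR²w*.
C: holds.
D: fails — 0R²1 but no w with 0R²w and 1R²w.

A, C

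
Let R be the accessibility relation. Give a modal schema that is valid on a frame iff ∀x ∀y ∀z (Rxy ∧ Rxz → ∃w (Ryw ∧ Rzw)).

A defining formula is ◇□q → □◇q (the .2 axiom).
Suppose ◇□q→□◇q is valid. Take Rxy, Rxz and set V(q)={w : Ryw}. Then □q at y so ◇□q at x, so □◇q at x, so ◇q at z, giving w with Rzw and Ryw.

◇□q → □◇q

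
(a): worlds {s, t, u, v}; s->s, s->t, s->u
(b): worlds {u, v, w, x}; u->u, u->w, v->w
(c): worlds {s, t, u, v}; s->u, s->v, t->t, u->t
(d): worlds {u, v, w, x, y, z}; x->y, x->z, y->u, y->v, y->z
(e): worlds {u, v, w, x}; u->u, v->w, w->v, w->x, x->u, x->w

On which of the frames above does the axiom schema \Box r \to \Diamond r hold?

(e)

Frame correspondent (Sahlqvist): \forall x \exists y Rxy — i.e. seriality.
(a): fails — world t has no successor.
(b): fails — world w has no successor.
(c): fails — world v has no successor.
(d): fails — world u has no successor.
(e): satisfies the condition.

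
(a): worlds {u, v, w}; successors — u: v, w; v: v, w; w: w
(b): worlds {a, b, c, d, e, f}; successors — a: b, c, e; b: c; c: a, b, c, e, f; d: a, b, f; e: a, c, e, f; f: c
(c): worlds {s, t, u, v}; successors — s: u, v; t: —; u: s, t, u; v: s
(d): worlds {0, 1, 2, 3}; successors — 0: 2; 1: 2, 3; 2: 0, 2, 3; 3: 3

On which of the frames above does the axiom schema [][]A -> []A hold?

(a), (d)

The schema corresponds to density: forall x forall y (Rxy -> exists z (Rxz & Rzy)).
(a): satisfies the condition.
(b): fails — Rdf but no z with Rdz and Rzf.
(c): fails — Rvs but no z with Rvz and Rzs.
(d): satisfies the condition.
Valid on: (a), (d).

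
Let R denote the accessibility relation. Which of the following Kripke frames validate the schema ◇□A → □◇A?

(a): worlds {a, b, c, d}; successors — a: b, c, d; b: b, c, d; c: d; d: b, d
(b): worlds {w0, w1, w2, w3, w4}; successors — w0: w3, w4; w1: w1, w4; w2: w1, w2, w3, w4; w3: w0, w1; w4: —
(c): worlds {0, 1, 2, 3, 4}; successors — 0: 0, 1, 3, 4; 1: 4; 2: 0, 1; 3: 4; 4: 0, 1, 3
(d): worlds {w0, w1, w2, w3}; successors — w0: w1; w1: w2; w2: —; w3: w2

Frame correspondent (Sahlqvist): ∀x ∀y ∀z (Rxy ∧ Rxz → ∃w (Ryw ∧ Rzw)) — i.e. convergence.
(a): holds.
(b): fails — Rw0w4 and Rw0w4 but w4 and w4 have no common successor.
(c): fails — R01 and R04 but 1 and 4 have no common successor.
(d): fails — Rw1w2 and Rw1w2 but w2 and w2 have no common successor.
Valid on: (a).

(a)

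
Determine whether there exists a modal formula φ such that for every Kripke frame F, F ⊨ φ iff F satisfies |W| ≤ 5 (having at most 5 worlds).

Modal frame validity is preserved under disjoint unions.
Any modal formula valid on each of 6 disjoint one-world frames is valid on their disjoint union (validity is preserved under disjoint unions). Each one-world frame has |W|=1≤5, but the union has |W|=6.
So the class is not modally definable.

No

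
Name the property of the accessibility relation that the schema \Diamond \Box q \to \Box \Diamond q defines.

This is the .2 axiom.
Its frame correspondent is convergence — \forall x \forall y \forall z (Rxy \wedge Rxz \to \exists w (Ryw \wedge Rzw)).

convergence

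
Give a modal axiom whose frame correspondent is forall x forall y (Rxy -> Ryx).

ψ → □◇ψ

The condition is symmetry. The B schema ψ → □◇ψ defines it.
Suppose ψ→□◇ψ is valid. Take Rxy and set V(ψ)={x}. Then ψ at x, so □◇ψ at x, so ◇ψ at y, so some z with Ryz has ψ; z=x, i.e. Ryx.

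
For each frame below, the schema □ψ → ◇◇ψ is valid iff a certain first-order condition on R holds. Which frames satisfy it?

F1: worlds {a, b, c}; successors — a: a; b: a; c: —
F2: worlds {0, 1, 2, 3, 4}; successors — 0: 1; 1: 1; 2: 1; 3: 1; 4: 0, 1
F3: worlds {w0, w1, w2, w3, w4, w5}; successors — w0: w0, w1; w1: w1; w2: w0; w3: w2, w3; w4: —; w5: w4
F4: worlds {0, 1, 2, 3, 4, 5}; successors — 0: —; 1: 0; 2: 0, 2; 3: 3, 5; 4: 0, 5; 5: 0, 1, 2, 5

F2

Frame correspondent (Sahlqvist): ∀x ∃w (xRw ∧ xR²w) — i.e. a generalized confluence (Geach) condition.
F1: fails — at c but no w with cRw and cR²w.
F2: satisfies the condition.
F3: fails — at w4 but no w with w4Rw and w4R²w.
F4: fails — at 0 but no w with 0Rw and 0R²w.
Valid on: F2.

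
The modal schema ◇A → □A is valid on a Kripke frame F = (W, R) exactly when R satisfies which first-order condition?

This is the CD axiom.
Its frame correspondent is partial functionality — ∀x ∀y ∀z (Rxy ∧ Rxz → y = z).

partial functionality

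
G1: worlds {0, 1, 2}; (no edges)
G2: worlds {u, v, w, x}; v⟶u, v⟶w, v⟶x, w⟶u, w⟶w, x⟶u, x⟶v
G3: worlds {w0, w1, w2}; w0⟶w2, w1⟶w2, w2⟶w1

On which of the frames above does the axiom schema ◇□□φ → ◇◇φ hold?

The schema corresponds to a generalized confluence (Geach) condition: ∀x ∀y (xRy → ∃w (yR²w ∧ xR²w)).
G1: holds.
G2: fails — vRu but no t with uR²t and vR²t.
G3: fails — w0Rw2 but no w with w2R²w and w0R²w.

G1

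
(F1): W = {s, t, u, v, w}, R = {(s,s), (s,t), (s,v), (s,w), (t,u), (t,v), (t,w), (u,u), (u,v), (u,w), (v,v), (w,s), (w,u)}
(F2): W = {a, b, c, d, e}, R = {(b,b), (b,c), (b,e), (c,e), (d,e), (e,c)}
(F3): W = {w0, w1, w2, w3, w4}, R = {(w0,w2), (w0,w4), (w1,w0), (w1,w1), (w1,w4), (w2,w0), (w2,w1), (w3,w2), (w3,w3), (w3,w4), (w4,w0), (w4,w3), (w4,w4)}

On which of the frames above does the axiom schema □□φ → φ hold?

(F3)

Frame correspondent (Sahlqvist): ∀x ∃w (xR²w ∧ x = w) — i.e. a generalized confluence (Geach) condition.
(F1): fails — at t but no w* with tR²w* and t=w*.
(F2): fails — at a but no w with aR²w and a=w.
(F3): satisfies the condition.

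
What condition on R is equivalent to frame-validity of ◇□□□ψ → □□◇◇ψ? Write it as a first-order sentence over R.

This is a Sahlqvist (Geach-type) schema ◇^1□^3ψ → □^2◇^2ψ.
Minimal-valuation argument: fix x; take any y with xR^1y and any z with xR^2z. Set V(ψ) to the set of worlds R-reachable from y in exactly 3 steps. Then □^3ψ holds at y, so the antecedent holds at x; validity forces ◇^2ψ at z, giving a w with zR^2w and yR^3w.
First-order correspondent: ∀x ∀y ∀z ((xRy ∧ xR²z) → ∃w (yR³w ∧ zR²w)).

∀x ∀y ∀z ((xRy ∧ xR²z) → ∃w (yR³w ∧ zR²w))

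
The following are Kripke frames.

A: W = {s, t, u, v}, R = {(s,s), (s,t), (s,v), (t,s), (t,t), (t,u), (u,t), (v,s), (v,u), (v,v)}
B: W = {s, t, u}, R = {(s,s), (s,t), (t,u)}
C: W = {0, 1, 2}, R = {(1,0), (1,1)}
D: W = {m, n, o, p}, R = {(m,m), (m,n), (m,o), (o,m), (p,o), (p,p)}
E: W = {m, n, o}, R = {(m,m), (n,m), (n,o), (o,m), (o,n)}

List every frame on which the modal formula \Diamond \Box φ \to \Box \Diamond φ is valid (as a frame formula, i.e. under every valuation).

Frame correspondent (Sahlqvist): \forall x \forall y \forall z (Rxy \wedge Rxz \to \exists w (Ryw \wedge Rzw)) — i.e. convergence.
A: fails — Rvv and Rvu but v and u have no common successor.
B: fails — Rss and Rst but s and t have no common successor.
C: fails — R10 and R10 but 0 and 0 have no common successor.
D: fails — Rmo and Rmn but o and n have no common successor.
E: ✓.
Valid on: E.

E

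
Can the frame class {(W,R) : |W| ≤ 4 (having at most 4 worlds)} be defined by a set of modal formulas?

Modal frame validity is preserved under disjoint unions.
Any modal formula valid on each of 5 disjoint one-world frames is valid on their disjoint union (validity is preserved under disjoint unions). Each one-world frame has |W|=1≤4, but the union has |W|=5.
So no modal formula (or set of formulas) defines exactly the |W|≤4 frames.

No — not modally definable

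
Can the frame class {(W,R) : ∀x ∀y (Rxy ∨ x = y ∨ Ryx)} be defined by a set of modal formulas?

If a class were modally definable it would be closed under disjoint unions (Goldblatt–Thomason).
Take 3 disjoint single-world reflexive frames: each is trivially connected, but their disjoint union has 3 worlds with no edge between distinct components, so it is not connected.
So the class is not modally definable.

No — not modally definable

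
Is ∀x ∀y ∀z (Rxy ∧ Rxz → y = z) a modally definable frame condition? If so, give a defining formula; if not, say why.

Yes: it is partial functionality, defined by the CD schema ◇q → □q.
Suppose ◇q→□q is valid. Take Rxy, Rxz and set V(q)={y}. Then ◇q at x, so □q at x, so q at z, i.e. z=y.

Yes — defined by ◇q → □q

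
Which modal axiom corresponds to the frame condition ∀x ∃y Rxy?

This is seriality; the standard corresponding axiom is D: □q → ◇q.

□q → ◇q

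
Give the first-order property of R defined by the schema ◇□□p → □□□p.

∀x ∀y ∀z ((xRy ∧ xR³z) → ∃w (yR²w ∧ z = w))

This is a Sahlqvist (Geach-type) schema ◇^1□^2p → □^3◇^0p.
Minimal-valuation argument: fix x; take any y with xR^1y and any z with xR^3z. Set V(p) to the set of worlds R-reachable from y in exactly 2 steps. Then □^2p holds at y, so the antecedent holds at x; validity forces ◇^0p at z, giving a w with zR^0w and yR^2w.
First-order correspondent: ∀x ∀y ∀z ((xRy ∧ xR³z) → ∃w (yR²w ∧ z = w)).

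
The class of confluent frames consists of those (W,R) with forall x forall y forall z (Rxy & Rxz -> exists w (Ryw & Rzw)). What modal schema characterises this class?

◇□r → □◇r

A defining formula is ◇□r → □◇r (the .2 axiom).
Suppose ◇□r→□◇r is valid. Take Rxy, Rxz and set V(r)={w : Ryw}. Then □r at y so ◇□r at x, so □◇r at x, so ◇r at z, giving w with Rzw and Ryw.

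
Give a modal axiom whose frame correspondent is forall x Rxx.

□p → p

This is reflexivity; the standard corresponding axiom is T: □p → p.
Suppose □p→p is valid. At any x set V(p)={w : Rxw}. Then □p holds at x, so p holds at x, i.e. Rxx.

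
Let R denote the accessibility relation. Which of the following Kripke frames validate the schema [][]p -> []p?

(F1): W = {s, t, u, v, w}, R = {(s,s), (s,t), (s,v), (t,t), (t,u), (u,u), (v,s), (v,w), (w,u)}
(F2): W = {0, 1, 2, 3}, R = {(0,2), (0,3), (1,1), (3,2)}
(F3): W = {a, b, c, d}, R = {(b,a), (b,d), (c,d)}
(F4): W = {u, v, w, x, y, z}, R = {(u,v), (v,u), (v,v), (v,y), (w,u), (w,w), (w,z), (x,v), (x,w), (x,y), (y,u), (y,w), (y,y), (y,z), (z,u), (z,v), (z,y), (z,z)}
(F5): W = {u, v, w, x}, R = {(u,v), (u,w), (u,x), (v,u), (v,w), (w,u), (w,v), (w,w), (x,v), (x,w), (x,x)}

The schema corresponds to density: forall x forall y (Rxy -> exists z (Rxz & Rzy)).
(F1): fails — Rvw but no z with Rvz and Rzw.
(F2): fails — R32 but no z with R3z and Rz2.
(F3): fails — Rba but no z with Rbz and Rza.
(F4): satisfies the condition.
(F5): satisfies the condition.

(F4), (F5)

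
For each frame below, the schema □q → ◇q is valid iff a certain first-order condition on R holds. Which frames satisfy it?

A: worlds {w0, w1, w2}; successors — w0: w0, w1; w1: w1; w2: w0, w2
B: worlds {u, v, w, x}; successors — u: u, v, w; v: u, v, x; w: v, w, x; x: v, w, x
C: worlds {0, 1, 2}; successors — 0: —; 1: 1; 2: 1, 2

Frame correspondent (Sahlqvist): ∀x ∃y Rxy — i.e. seriality.
A: satisfies the condition.
B: satisfies the condition.
C: fails — world 0 has no successor.

A, B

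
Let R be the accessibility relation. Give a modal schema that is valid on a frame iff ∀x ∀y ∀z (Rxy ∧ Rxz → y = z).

◇q → □q

This is partial functionality; the standard corresponding axiom is CD: ◇q → □q.
Suppose ◇q→□q is valid. Take Rxy, Rxz and set V(q)={y}. Then ◇q at x, so □q at x, so q at z, i.e. z=y.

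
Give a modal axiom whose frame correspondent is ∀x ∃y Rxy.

The condition is seriality. The D schema □p → ◇p defines it.
Suppose □p→◇p is valid. At any x set V(p)=W. Then □p at x, so ◇p at x, so x has a successor.

□p → ◇p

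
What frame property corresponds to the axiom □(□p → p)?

shift-reflexivity

Suppose □(□p→p) is valid. Take Rxy and set V(p)={w : Ryw}. Then at y, □p holds; since □(□p→p) at x, □p→p at y, so p at y, i.e. Ryy.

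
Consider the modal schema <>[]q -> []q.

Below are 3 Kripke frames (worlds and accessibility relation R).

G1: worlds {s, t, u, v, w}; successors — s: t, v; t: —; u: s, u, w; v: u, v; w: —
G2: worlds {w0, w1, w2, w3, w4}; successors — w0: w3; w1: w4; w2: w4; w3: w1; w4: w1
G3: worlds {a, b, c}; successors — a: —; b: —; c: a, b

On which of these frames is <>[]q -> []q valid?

Frame correspondent (Sahlqvist): forall x forall y forall z (Rxy & Rxz -> Ryz) — i.e. the Euclidean property.
G1: fails — Rsv and Rst but not Rvt.
G2: fails — Rw0w3 and Rw0w3 but not Rw3w3.
G3: fails — Rca and Rca but not Raa.

none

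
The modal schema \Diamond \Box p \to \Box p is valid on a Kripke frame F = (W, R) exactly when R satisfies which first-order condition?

Replacing p by ¬p and contraposing gives the equivalent schema ◇p → □◇p.
Suppose ◇p→□◇p is valid. Take Rxy, Rxz and set V(p)={y}. Then ◇p at x, so □◇p at x, so ◇p at z, so some w with Rzw has p; w=y, i.e. Rzy. By symmetry of the argument, Ryz.
Conversely, on a frame with the Euclidean property the schema holds at every world under every valuation.
So the correspondent is the Euclidean property.

the Euclidean property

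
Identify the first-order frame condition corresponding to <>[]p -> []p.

Equivalently (dual form): ◇p → □◇p.
Suppose ◇p→□◇p is valid. Take Rxy, Rxz and set V(p)={y}. Then ◇p at x, so □◇p at x, so ◇p at z, so some w with Rzw has p; w=y, i.e. Rzy. By symmetry of the argument, Ryz.

the Euclidean property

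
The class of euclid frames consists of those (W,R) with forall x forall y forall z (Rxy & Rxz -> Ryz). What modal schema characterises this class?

◇s → □◇s

This is the Euclidean property; the standard corresponding axiom is 5: ◇s → □◇s.
Suppose ◇s→□◇s is valid. Take Rxy, Rxz and set V(s)={y}. Then ◇s at x, so □◇s at x, so ◇s at z, so some w with Rzw has s; w=y, i.e. Rzy. By symmetry of the argument, Ryz.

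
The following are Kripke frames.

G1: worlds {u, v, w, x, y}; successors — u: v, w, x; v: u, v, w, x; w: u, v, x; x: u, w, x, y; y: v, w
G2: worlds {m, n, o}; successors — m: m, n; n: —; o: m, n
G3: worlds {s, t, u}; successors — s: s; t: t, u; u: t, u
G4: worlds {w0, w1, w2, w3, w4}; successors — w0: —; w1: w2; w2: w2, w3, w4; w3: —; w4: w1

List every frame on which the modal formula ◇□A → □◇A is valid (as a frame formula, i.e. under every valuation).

G1, G3

Frame correspondent (Sahlqvist): ∀x ∀y ∀z (Rxy ∧ Rxz → ∃w (Ryw ∧ Rzw)) — i.e. convergence.
G1: satisfies the condition.
G2: fails — Rmn and Rmn but n and n have no common successor.
G3: satisfies the condition.
G4: fails — Rw2w4 and Rw2w2 but w4 and w2 have no common successor.
Valid on: G1, G3.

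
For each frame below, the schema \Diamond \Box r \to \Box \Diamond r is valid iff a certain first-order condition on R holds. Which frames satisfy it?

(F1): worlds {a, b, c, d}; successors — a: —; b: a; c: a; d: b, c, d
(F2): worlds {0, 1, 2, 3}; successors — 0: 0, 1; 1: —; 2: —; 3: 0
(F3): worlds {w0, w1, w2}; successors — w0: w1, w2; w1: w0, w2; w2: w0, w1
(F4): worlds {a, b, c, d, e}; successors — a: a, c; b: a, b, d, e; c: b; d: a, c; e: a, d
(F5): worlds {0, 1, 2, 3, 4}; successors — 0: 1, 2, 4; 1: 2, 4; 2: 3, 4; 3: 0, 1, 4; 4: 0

The schema corresponds to convergence: \forall x \forall y \forall z (Rxy \wedge Rxz \to \exists w (Ryw \wedge Rzw)).
(F1): fails — Rba and Rba but a and a have no common successor.
(F2): fails — R00 and R01 but 0 and 1 have no common successor.
(F3): satisfies the condition.
(F4): fails — Raa and Rac but a and c have no common successor.
(F5): fails — R02 and R04 but 2 and 4 have no common successor.

(F3)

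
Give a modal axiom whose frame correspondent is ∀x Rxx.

□s → s

The condition is reflexivity. The T schema □s → s defines it.
Suppose □s→s is valid. At any x set V(s)={w : Rxw}. Then □s holds at x, so s holds at x, i.e. Rxx.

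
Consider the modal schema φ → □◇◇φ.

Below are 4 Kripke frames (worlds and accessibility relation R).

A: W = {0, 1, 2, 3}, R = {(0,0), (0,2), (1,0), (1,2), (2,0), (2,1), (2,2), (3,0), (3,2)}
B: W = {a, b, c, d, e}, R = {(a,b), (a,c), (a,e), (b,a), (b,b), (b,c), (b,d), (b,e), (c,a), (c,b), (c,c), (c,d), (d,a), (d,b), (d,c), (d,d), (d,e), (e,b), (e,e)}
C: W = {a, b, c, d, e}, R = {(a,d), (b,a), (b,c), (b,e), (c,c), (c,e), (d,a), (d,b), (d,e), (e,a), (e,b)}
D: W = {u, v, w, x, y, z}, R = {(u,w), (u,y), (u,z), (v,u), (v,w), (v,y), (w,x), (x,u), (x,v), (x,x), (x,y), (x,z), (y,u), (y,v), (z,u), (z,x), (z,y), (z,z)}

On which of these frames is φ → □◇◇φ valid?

This is the axiom for a generalized confluence (Geach) condition; its first-order frame correspondent is ∀x ∀z (xRz → ∃w (x = w ∧ zR²w)).
A: fails — 3R0 but no w with 3=w and 0R²w.
B: holds.
C: fails — bRe but no w with b=w and eR²w.
D: fails — vRy but no t with v=t and yR²t.

B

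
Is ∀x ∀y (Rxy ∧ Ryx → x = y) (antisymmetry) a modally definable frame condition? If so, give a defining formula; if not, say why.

Any modally definable frame class is closed under surjective bounded morphisms.
The 4-cycle (worlds s,t,u,v with s→t→u→v→s) is antisymmetric. Sending even-indexed worlds to s and odd-indexed worlds to t is a surjective bounded morphism onto the two-world frame with s↔t, which is not antisymmetric.
Hence antisymmetry is not modally definable.

Not modally definable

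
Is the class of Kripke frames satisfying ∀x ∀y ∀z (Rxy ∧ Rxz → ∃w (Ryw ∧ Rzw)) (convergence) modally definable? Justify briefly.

Yes: it is convergence, defined by the .2 schema ◇□r → □◇r.
Suppose ◇□r→□◇r is valid. Take Rxy, Rxz and set V(r)={w : Ryw}. Then □r at y so ◇□r at x, so □◇r at x, so ◇r at z, giving w with Rzw and Ryw.

Definable; ◇□r → □◇r defines it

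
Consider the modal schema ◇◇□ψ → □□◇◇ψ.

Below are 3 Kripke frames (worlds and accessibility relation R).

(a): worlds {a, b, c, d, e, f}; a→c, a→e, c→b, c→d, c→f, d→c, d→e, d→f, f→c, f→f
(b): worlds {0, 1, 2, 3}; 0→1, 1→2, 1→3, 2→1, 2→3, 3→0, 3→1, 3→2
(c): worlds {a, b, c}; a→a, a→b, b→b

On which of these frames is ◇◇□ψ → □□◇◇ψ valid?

(c)

Frame correspondent (Sahlqvist): ∀x ∀y ∀z ((xR²y ∧ xR²z) → ∃w (yRw ∧ zR²w)) — i.e. a generalized confluence (Geach) condition.
(a): fails — aR²b, aR²b but no w with bRw and bR²w.
(b): fails — 1R²0, 1R²0 but no w with 0Rw and 0R²w.
(c): ✓.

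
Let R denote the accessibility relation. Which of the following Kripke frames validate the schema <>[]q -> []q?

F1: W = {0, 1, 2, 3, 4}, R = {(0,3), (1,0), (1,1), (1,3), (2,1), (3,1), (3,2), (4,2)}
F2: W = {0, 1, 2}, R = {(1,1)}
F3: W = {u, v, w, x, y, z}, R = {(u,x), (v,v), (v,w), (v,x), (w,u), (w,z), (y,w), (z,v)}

Frame correspondent (Sahlqvist): forall x forall y forall z (Rxy & Rxz -> Ryz) — i.e. the Euclidean property.
F1: fails — R03 and R03 but not R33.
F2: ✓.
F3: fails — Rux and Rux but not Rxx.
Valid on: F2.

F2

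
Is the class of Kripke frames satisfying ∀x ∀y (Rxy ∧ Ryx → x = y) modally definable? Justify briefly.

No

If a class were modally definable it would be closed under surjective bounded morphisms (Goldblatt–Thomason).
The 6-cycle (worlds w0,w1,w2,w3,w4,w5 with w0→w1→w2→w3→w4→w5→w0) is antisymmetric. Sending even-indexed worlds to a and odd-indexed worlds to b is a surjective bounded morphism onto the two-world frame with a↔b, which is not antisymmetric.
So no modal formula (or set of formulas) defines exactly the antisymmetric frames.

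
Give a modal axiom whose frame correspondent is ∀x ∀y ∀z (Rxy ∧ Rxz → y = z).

The condition is partial functionality. The CD schema ◇p → □p defines it.
Suppose ◇p→□p is valid. Take Rxy, Rxz and set V(p)={y}. Then ◇p at x, so □p at x, so p at z, i.e. z=y.

◇p → □p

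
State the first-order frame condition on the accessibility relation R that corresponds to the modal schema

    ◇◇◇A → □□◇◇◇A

This is a Sahlqvist (Geach-type) schema ◇^3□^0A → □^2◇^3A.
Minimal-valuation argument: fix x; take any y with xR^3y and any z with xR^2z. Set V(A) to the set of worlds R-reachable from y in exactly 0 steps. Then □^0A holds at y, so the antecedent holds at x; validity forces ◇^3A at z, giving a w with zR^3w and yR^0w.
First-order correspondent: ∀x ∀y ∀z ((xR³y ∧ xR²z) → ∃w (y = w ∧ zR³w)).

∀x ∀y ∀z ((xR³y ∧ xR²z) → ∃w (y = w ∧ zR³w))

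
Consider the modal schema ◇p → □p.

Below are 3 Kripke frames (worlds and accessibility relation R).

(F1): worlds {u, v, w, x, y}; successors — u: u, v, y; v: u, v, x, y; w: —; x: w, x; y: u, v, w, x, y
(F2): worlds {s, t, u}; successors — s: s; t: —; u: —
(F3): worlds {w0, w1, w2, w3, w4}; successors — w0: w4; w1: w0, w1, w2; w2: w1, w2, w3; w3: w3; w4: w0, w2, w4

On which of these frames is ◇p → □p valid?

The schema corresponds to partial functionality: ∀x ∀y ∀z (Rxy ∧ Rxz → y = z).
(F1): fails — u sees both u and v.
(F2): condition met.
(F3): fails — w1 sees both w0 and w1.
Valid on: (F2).

(F2)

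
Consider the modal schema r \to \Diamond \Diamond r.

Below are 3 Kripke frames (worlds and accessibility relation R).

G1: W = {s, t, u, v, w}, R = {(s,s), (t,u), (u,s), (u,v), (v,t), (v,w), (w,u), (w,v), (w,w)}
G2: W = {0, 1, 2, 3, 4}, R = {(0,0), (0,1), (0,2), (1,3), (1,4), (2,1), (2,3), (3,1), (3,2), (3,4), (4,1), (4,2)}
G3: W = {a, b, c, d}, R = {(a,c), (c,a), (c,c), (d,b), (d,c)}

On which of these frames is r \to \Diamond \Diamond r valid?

G2

This is the axiom for a generalized confluence (Geach) condition; its first-order frame correspondent is \forall x \exists w (x = w \wedge x R^2 w).
G1: fails — at t but no w* with t=w* and tR²w*.
G2: satisfies the condition.
G3: fails — at b but no w with b=w and bR²w.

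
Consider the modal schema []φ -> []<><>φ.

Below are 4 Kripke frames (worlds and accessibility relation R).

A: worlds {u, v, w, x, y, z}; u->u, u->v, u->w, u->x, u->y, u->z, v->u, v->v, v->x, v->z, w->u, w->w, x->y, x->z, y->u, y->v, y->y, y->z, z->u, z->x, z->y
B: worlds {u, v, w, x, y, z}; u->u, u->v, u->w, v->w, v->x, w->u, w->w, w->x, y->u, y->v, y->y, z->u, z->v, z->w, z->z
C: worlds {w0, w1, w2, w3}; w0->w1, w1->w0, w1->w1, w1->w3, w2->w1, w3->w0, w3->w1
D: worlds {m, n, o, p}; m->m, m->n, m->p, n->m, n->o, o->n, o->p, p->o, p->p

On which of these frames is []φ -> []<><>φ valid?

A, C, D

The schema corresponds to a generalized confluence (Geach) condition: forall x forall z (xRz -> exists w (xRw & z R^2 w)).
A: condition met.
B: fails — vRx but no t with vRt and xR²t.
C: condition met.
D: condition met.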